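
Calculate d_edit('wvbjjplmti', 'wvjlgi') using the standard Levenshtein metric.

Let D[i][j] be the edit distance between the first i characters of 'wvbjjplmti' and the first j characters of 'wvjlgi', with D[i][0] = i, D[0][j] = j, and D[i][j] = D[i-1][j-1] if the characters match, else 1 + min(D[i-1][j], D[i][j-1], D[i-1][j-1]). Filling the table (rows: prefixes of 'wvbjjplmti', columns: prefixes of 'wvjlgi'):
     ε  w  v  j  l  g  i
  ε  0  1  2  3  4  5  6
  w  1  0  1  2  3  4  5
  v  2  1  0  1  2  3  4
  b  3  2  1  1  2  3  4
  j  4  3  2  1  2  3  4
  j  5  4  3  2  2  3  4
  p  6  5  4  3  3  3  4
  l  7  6  5  4  3  4  4
  m  8  7  6  5  4  4  5
  t  9  8  7  6  5  5  5
  i 10  9  8  7  6  6  5
The bottom-right entry gives D[10][6] = 5, so no sequence of fewer than 5 edits works. Backtracking through the table gives one optimal edit sequence (5 edits):
  wvbjjplmti → wvjjplmti (del b @3)
  wvjjplmti → wvjplmti (del j @3)
  wvjplmti → wvjlmti (del p @4)
  wvjlmti → wvjlti (del m @5)
  wvjlti → wvjlgi (sub t→g @5)
Edit distance = 5.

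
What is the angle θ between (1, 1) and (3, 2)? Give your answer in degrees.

With u = (1, 1), v = (3, 2):
u·v = 1·3 + 1·2 = 3 + 2 = 5.
|u| = √(1² + 1²) = √2, |v| = √(3² + 2²) = √13, so |u||v| = √(2·13) = √26.
cos θ = (u·v)/(|u||v|) = 5/√26 ≈ 0.980581
θ = arccos(0.980581) ≈ 11.31°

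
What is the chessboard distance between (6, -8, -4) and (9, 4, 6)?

max(|x_i - y_i|) = max(|6 - 9|, |-8 - 4|, |-4 - 6|) = max(3, 12, 10) = 12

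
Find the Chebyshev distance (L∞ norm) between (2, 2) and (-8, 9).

max(|x_i - y_i|) = max(|2 - (-8)|, |2 - 9|) = max(10, 7) = 10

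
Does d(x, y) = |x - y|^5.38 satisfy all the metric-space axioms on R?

No. d(x,y) = |x-y|^5.38 fails the triangle inequality since p = 5.38 > 1. Counterexample: x = -5, y = -4, z = -1. d(x,z) = |-5 - (-1)|^5.38 = 4^5.38 ≈ 1734.1344, but d(x,y) + d(y,z) = 1^5.38 + 3^5.38 ≈ 1 + 368.9031 = 369.9031. Since 1734.1344 > 369.9031, the triangle inequality is violated.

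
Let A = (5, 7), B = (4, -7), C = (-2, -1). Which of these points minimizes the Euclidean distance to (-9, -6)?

Distances: d(A) ≈ 19.105, d(B) ≈ 13.0384, d(C) ≈ 8.6023. Nearest: C = (-2, -1) with distance 8.6023.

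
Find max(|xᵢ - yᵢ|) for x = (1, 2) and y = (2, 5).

max(|x_i - y_i|) = max(|1 - 2|, |2 - 5|) = max(1, 3) = 3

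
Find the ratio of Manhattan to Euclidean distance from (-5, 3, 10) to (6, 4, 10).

L1 = |-5 - 6| + |3 - 4| + |10 - 10| = 11 + 1 + 0 = 12
L2 = √(11² + 1² + 0²) = √122 ≈ 11.0454
L1 ≥ L2 always (equality iff movement is along one axis); L1 > L2 here.
Ratio L1/L2 = 12/√122 ≈ 1.0864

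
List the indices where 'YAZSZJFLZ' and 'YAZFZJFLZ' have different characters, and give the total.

Differing positions: 4. Hamming distance = 1.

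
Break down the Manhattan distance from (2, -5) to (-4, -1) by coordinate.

Σ|x_i - y_i| = |2 - (-4)| + |-5 - (-1)| = 6 + 4 = 10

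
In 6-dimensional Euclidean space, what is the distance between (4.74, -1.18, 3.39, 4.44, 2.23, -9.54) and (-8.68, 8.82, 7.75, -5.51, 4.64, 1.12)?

√(Σ(x_i - y_i)²) = √((4.74 - (-8.68))² + (-1.18 - 8.82)² + (3.39 - 7.75)² + (4.44 - (-5.51))² + (2.23 - 4.64)² + (-9.54 - 1.12)²)
= √(13.42² + (-10)² + (-4.36)² + 9.95² + (-2.41)² + (-10.66)²) = √(180.0964 + 100 + 19.0096 + 99.0025 + 5.8081 + 113.6356) = √517.5522 ≈ 22.7498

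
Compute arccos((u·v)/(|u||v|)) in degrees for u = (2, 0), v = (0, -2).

With u = (2, 0), v = (0, -2):
u·v = 2·0 + 0·(-2) = 0 + 0 = 0.
|u| = √(2² + 0²) = √4, |v| = √(0² + (-2)²) = √4, so |u||v| = √(4·4) = √16 = 4.
cos θ = (u·v)/(|u||v|) = 0/4 = 0 (the vectors are orthogonal)
θ = arccos(0) = 90°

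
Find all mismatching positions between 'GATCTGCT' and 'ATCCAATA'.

Differing positions: 1, 2, 3, 5, 6, 7, 8. Hamming distance = 7.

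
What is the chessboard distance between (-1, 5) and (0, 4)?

max(|x_i - y_i|) = max(|-1 - 0|, |5 - 4|) = max(1, 1) = 1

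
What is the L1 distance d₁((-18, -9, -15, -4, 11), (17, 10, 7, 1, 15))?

Σ|x_i - y_i| = |-18 - 17| + |-9 - 10| + |-15 - 7| + |-4 - 1| + |11 - 15| = 35 + 19 + 22 + 5 + 4 = 85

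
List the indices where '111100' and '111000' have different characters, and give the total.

Differing positions: 4. Hamming distance = 1.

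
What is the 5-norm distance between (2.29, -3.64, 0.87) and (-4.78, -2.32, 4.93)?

(Σ|x_i - y_i|^5)^(1/5) = (|2.29 - (-4.78)|^5 + |-3.64 - (-2.32)|^5 + |0.87 - 4.93|^5)^(1/5)
= (7.07^5 + 1.32^5 + 4.06^5)^(1/5) ≈ (17664.3259 + 4.0075 + 1103.1388)^(1/5) = (18771.4722)^(1/5) ≈ 7.1565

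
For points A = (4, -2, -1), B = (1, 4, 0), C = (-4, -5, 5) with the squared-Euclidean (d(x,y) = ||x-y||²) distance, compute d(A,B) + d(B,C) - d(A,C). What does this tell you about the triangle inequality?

d(A,B) = 3² + 6² + 1² = 46, d(B,C) = 5² + 9² + 5² = 131, d(A,C) = 8² + 3² + 6² = 109.
d(A,B) + d(B,C) - d(A,C) = 46 + 131 - 109 = 177 - 109 = 68. This is ≥ 0, so the triangle inequality holds for these points.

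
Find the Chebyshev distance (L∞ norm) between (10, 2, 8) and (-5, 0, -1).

max(|x_i - y_i|) = max(|10 - (-5)|, |2 - 0|, |8 - (-1)|) = max(15, 2, 9) = 15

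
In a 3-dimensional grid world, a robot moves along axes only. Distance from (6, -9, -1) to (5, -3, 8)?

Σ|x_i - y_i| = |6 - 5| + |-9 - (-3)| + |-1 - 8| = 1 + 6 + 9 = 16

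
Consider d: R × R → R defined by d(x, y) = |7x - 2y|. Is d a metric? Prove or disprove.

No. d fails symmetry: d(5, 3) = |7·5 - 2·3| = |29| = 29, but d(3, 5) = |7·3 - 2·5| = |11| = 11. Since 29 ≠ 11, d(x,y) ≠ d(y,x) in general.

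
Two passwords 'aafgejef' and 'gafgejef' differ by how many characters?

Differing positions: 1. Hamming distance = 1.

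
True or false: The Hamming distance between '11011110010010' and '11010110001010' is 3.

Differing positions: 5, 10, 11. Hamming distance = 3, so the claim is true.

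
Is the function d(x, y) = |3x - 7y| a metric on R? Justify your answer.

No. d fails symmetry: d(8, 5) = |3·8 - 7·5| = |-11| = 11, but d(5, 8) = |3·5 - 7·8| = |-41| = 41. Since 11 ≠ 41, d(x,y) ≠ d(y,x) in general.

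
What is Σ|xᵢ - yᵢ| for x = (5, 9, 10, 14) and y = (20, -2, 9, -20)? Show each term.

Σ|x_i - y_i| = |5 - 20| + |9 - (-2)| + |10 - 9| + |14 - (-20)| = 15 + 11 + 1 + 34 = 61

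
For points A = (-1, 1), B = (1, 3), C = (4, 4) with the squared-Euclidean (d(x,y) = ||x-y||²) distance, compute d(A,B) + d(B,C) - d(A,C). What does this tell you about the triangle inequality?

d(A,B) = 2² + 2² = 8, d(B,C) = 3² + 1² = 10, d(A,C) = 5² + 3² = 34.
d(A,B) + d(B,C) - d(A,C) = 8 + 10 - 34 = 18 - 34 = -16. This is < 0, so the triangle inequality FAILS for these points (squared-Euclidean is not a metric).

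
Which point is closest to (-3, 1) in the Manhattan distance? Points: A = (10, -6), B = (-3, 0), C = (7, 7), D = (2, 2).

Distances: d(A) = 20, d(B) = 1, d(C) = 16, d(D) = 6. Nearest: B = (-3, 0) with distance 1.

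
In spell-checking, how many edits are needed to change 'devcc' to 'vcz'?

Let D[i][j] be the edit distance between the first i characters of 'devcc' and the first j characters of 'vcz', with D[i][0] = i, D[0][j] = j, and D[i][j] = D[i-1][j-1] if the characters match, else 1 + min(D[i-1][j], D[i][j-1], D[i-1][j-1]). Filling the table (rows: prefixes of 'devcc', columns: prefixes of 'vcz'):
     ε  v  c  z
  ε  0  1  2  3
  d  1  1  2  3
  e  2  2  2  3
  v  3  2  3  3
  c  4  3  2  3
  c  5  4  3  3
The bottom-right entry gives D[5][3] = 3, so no sequence of fewer than 3 edits works. Backtracking through the table gives one optimal edit sequence (3 edits):
  devcc → evcc (del d @1)
  evcc → vcc (del e @1)
  vcc → vcz (sub c→z @3)
Edit distance = 3.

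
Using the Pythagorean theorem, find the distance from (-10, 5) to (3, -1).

√(Σ(x_i - y_i)²) = √((-10 - 3)² + (5 - (-1))²)
= √((-13)² + 6²) = √(169 + 36) = √205 ≈ 14.3178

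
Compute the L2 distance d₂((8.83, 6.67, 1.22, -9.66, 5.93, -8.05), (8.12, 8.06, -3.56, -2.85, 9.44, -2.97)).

√(Σ(x_i - y_i)²) = √((8.83 - 8.12)² + (6.67 - 8.06)² + (1.22 - (-3.56))² + (-9.66 - (-2.85))² + (5.93 - 9.44)² + (-8.05 - (-2.97))²)
= √(0.71² + (-1.39)² + 4.78² + (-6.81)² + (-3.51)² + (-5.08)²) = √(0.5041 + 1.9321 + 22.8484 + 46.3761 + 12.3201 + 25.8064) = √109.7872 ≈ 10.4779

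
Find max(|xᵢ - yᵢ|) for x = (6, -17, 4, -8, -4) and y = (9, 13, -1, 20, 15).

max(|x_i - y_i|) = max(|6 - 9|, |-17 - 13|, |4 - (-1)|, |-8 - 20|, |-4 - 15|) = max(3, 30, 5, 28, 19) = 30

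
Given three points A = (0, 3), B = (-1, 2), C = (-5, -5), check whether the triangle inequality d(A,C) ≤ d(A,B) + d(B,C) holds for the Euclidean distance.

d(A,B) = √(1² + 1²) = √2 ≈ 1.4142, d(B,C) = √(4² + 7²) = √65 ≈ 8.0623, d(A,C) = √(5² + 8²) = √89 ≈ 9.434.
d(A,C) ≈ 9.434 ≤ 1.4142 + 8.0623 = 9.4765. Triangle inequality is satisfied.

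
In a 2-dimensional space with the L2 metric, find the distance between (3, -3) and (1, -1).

(Σ|x_i - y_i|^2)^(1/2) = (|3 - 1|^2 + |-3 - (-1)|^2)^(1/2)
= (2^2 + 2^2)^(1/2) = (4 + 4)^(1/2) = (8)^(1/2) ≈ 2.8284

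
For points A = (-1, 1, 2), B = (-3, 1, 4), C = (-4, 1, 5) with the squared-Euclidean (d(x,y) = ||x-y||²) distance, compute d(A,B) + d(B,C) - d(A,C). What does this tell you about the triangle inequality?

d(A,B) = 2² + 0² + 2² = 8, d(B,C) = 1² + 0² + 1² = 2, d(A,C) = 3² + 0² + 3² = 18.
d(A,B) + d(B,C) - d(A,C) = 8 + 2 - 18 = 10 - 18 = -8. This is < 0, so the triangle inequality FAILS for these points (squared-Euclidean is not a metric).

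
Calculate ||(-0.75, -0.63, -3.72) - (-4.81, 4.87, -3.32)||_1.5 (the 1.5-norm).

(Σ|x_i - y_i|^1.5)^(1/1.5) = (|-0.75 - (-4.81)|^1.5 + |-0.63 - 4.87|^1.5 + |-3.72 - (-3.32)|^1.5)^(1/1.5)
= (4.06^1.5 + 5.5^1.5 + 0.4^1.5)^(1/1.5) ≈ (8.1807 + 12.8986 + 0.253)^(1/1.5) = (21.3323)^(1/1.5) ≈ 7.6917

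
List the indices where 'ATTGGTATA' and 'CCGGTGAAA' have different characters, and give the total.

Differing positions: 1, 2, 3, 5, 6, 8. Hamming distance = 6.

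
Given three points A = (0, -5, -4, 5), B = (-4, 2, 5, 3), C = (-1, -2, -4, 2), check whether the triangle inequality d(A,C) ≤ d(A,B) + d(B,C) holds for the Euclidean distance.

d(A,B) = √(4² + 7² + 9² + 2²) = √150 ≈ 12.2474, d(B,C) = √(3² + 4² + 9² + 1²) = √107 ≈ 10.3441, d(A,C) = √(1² + 3² + 0² + 3²) = √19 ≈ 4.3589.
d(A,C) ≈ 4.3589 ≤ 12.2474 + 10.3441 = 22.5915. Triangle inequality is satisfied.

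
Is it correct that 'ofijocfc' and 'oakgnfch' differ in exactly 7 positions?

Differing positions: 2, 3, 4, 5, 6, 7, 8. Hamming distance = 7, so the claim is true.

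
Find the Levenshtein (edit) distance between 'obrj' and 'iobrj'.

Let D[i][j] be the edit distance between the first i characters of 'obrj' and the first j characters of 'iobrj', with D[i][0] = i, D[0][j] = j, and D[i][j] = D[i-1][j-1] if the characters match, else 1 + min(D[i-1][j], D[i][j-1], D[i-1][j-1]). Filling the table (rows: prefixes of 'obrj', columns: prefixes of 'iobrj'):
     ε  i  o  b  r  j
  ε  0  1  2  3  4  5
  o  1  1  1  2  3  4
  b  2  2  2  1  2  3
  r  3  3  3  2  1  2
  j  4  4  4  3  2  1
The bottom-right entry gives D[4][5] = 1, so no sequence of fewer than 1 edit works. Backtracking through the table gives one optimal edit sequence (1 edit):
  obrj → iobrj (ins i @1)
Edit distance = 1.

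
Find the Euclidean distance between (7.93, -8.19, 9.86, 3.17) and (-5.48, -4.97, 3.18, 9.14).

√(Σ(x_i - y_i)²) = √((7.93 - (-5.48))² + (-8.19 - (-4.97))² + (9.86 - 3.18)² + (3.17 - 9.14)²)
= √(13.41² + (-3.22)² + 6.68² + (-5.97)²) = √(179.8281 + 10.3684 + 44.6224 + 35.6409) = √270.4598 ≈ 16.4457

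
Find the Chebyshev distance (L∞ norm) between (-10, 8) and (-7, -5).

max(|x_i - y_i|) = max(|-10 - (-7)|, |8 - (-5)|) = max(3, 13) = 13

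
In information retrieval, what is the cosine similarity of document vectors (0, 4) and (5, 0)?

With u = (0, 4), v = (5, 0):
u·v = 0·5 + 4·0 = 0 + 0 = 0.
|u| = √(0² + 4²) = √16, |v| = √(5² + 0²) = √25, so |u||v| = √(16·25) = √400 = 20.
cos θ = (u·v)/(|u||v|) = 0/20 = 0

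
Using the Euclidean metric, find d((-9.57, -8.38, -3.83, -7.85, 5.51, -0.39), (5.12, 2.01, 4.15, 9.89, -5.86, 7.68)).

√(Σ(x_i - y_i)²) = √((-9.57 - 5.12)² + (-8.38 - 2.01)² + (-3.83 - 4.15)² + (-7.85 - 9.89)² + (5.51 - (-5.86))² + (-0.39 - 7.68)²)
= √((-14.69)² + (-10.39)² + (-7.98)² + (-17.74)² + 11.37² + (-8.07)²) = √(215.7961 + 107.9521 + 63.6804 + 314.7076 + 129.2769 + 65.1249) = √896.538 ≈ 29.9422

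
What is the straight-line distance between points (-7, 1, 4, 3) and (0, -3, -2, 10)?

√(Σ(x_i - y_i)²) = √((-7 - 0)² + (1 - (-3))² + (4 - (-2))² + (3 - 10)²)
= √((-7)² + 4² + 6² + (-7)²) = √(49 + 16 + 36 + 49) = √150 ≈ 12.2474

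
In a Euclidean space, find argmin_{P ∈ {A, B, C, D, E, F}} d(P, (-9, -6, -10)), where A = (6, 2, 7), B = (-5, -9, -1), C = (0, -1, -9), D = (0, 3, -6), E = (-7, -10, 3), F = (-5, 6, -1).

Distances: d(A) ≈ 24.0416, d(B) ≈ 10.2956, d(C) ≈ 10.3441, d(D) ≈ 13.3417, d(E) ≈ 13.7477, d(F) ≈ 15.5242. Nearest: B = (-5, -9, -1) with distance 10.2956.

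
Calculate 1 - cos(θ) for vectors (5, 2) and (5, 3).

With u = (5, 2), v = (5, 3):
u·v = 5·5 + 2·3 = 25 + 6 = 31.
|u| = √(5² + 2²) = √29, |v| = √(5² + 3²) = √34, so |u||v| = √(29·34) = √986.
cos θ = (u·v)/(|u||v|) = 31/√986 ≈ 0.9872
Cosine distance = 1 - cos θ ≈ 1 - 0.9872 = 0.0128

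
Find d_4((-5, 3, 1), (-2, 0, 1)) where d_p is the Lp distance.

(Σ|x_i - y_i|^4)^(1/4) = (|-5 - (-2)|^4 + |3 - 0|^4 + |1 - 1|^4)^(1/4)
= (3^4 + 3^4 + 0^4)^(1/4) = (81 + 81 + 0)^(1/4) = (162)^(1/4) ≈ 3.5676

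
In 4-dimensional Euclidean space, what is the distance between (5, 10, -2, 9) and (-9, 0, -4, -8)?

√(Σ(x_i - y_i)²) = √((5 - (-9))² + (10 - 0)² + (-2 - (-4))² + (9 - (-8))²)
= √(14² + 10² + 2² + 17²) = √(196 + 100 + 4 + 289) = √589 ≈ 24.2693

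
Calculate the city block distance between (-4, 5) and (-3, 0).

Σ|x_i - y_i| = |-4 - (-3)| + |5 - 0| = 1 + 5 = 6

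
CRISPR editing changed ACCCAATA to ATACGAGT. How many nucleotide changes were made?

Differing positions: 2, 3, 5, 7, 8. Hamming distance = 5.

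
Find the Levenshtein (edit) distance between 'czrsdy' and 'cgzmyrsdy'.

Let D[i][j] be the edit distance between the first i characters of 'czrsdy' and the first j characters of 'cgzmyrsdy', with D[i][0] = i, D[0][j] = j, and D[i][j] = D[i-1][j-1] if the characters match, else 1 + min(D[i-1][j], D[i][j-1], D[i-1][j-1]). Filling the table (rows: prefixes of 'czrsdy', columns: prefixes of 'cgzmyrsdy'):
     ε  c  g  z  m  y  r  s  d  y
  ε  0  1  2  3  4  5  6  7  8  9
  c  1  0  1  2  3  4  5  6  7  8
  z  2  1  1  1  2  3  4  5  6  7
  r  3  2  2  2  2  3  3  4  5  6
  s  4  3  3  3  3  3  4  3  4  5
  d  5  4  4  4  4  4  4  4  3  4
  y  6  5  5  5  5  4  5  5  4  3
The bottom-right entry gives D[6][9] = 3, so no sequence of fewer than 3 edits works. Backtracking through the table gives one optimal edit sequence (3 edits):
  czrsdy → cgzrsdy (ins g @2)
  cgzrsdy → cgzmrsdy (ins m @4)
  cgzmrsdy → cgzmyrsdy (ins y @5)
Edit distance = 3.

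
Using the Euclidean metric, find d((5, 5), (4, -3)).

√(Σ(x_i - y_i)²) = √((5 - 4)² + (5 - (-3))²)
= √(1² + 8²) = √(1 + 64) = √65 ≈ 8.0623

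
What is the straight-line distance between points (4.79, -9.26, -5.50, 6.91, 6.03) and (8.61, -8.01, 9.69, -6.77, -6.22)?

√(Σ(x_i - y_i)²) = √((4.79 - 8.61)² + (-9.26 - (-8.01))² + (-5.5 - 9.69)² + (6.91 - (-6.77))² + (6.03 - (-6.22))²)
= √((-3.82)² + (-1.25)² + (-15.19)² + 13.68² + 12.25²) = √(14.5924 + 1.5625 + 230.7361 + 187.1424 + 150.0625) = √584.0959 ≈ 24.1681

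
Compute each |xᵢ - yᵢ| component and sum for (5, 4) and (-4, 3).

Σ|x_i - y_i| = |5 - (-4)| + |4 - 3| = 9 + 1 = 10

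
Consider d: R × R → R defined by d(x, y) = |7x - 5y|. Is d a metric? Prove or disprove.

No. d fails symmetry: d(4, 7) = |7·4 - 5·7| = |-7| = 7, but d(7, 4) = |7·7 - 5·4| = |29| = 29. Since 7 ≠ 29, d(x,y) ≠ d(y,x) in general.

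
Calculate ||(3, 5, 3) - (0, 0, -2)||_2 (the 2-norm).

(Σ|x_i - y_i|^2)^(1/2) = (|3 - 0|^2 + |5 - 0|^2 + |3 - (-2)|^2)^(1/2)
= (3^2 + 5^2 + 5^2)^(1/2) = (9 + 25 + 25)^(1/2) = (59)^(1/2) ≈ 7.6811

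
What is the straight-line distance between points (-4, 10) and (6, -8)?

√(Σ(x_i - y_i)²) = √((-4 - 6)² + (10 - (-8))²)
= √((-10)² + 18²) = √(100 + 324) = √424 ≈ 20.5913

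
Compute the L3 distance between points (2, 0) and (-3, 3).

(Σ|x_i - y_i|^3)^(1/3) = (|2 - (-3)|^3 + |0 - 3|^3)^(1/3)
= (5^3 + 3^3)^(1/3) = (125 + 27)^(1/3) = (152)^(1/3) ≈ 5.3368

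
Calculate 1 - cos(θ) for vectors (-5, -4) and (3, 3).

With u = (-5, -4), v = (3, 3):
u·v = (-5)·3 + (-4)·3 = (-15) + (-12) = -27.
|u| = √((-5)² + (-4)²) = √41, |v| = √(3² + 3²) = √18, so |u||v| = √(41·18) = √738.
cos θ = (u·v)/(|u||v|) = -27/√738 ≈ -0.9939
Cosine distance = 1 - cos θ ≈ 1 - (-0.9939) = 1.9939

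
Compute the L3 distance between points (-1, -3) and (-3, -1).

(Σ|x_i - y_i|^3)^(1/3) = (|-1 - (-3)|^3 + |-3 - (-1)|^3)^(1/3)
= (2^3 + 2^3)^(1/3) = (8 + 8)^(1/3) = (16)^(1/3) ≈ 2.5198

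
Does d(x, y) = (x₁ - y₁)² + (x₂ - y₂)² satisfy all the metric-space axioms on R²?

No. The squared Euclidean distance fails the triangle inequality. Counterexample: x = (0, 0), y = (5, 3), z = (10, 6). d(x,z) = 10² + 6² = 136, but d(x,y) + d(y,z) = (5² + 3²) + (5² + 3²) = 34 + 34 = 68. Since 136 > 68, the triangle inequality is violated. (Note: √d, the ordinary Euclidean distance, IS a metric.)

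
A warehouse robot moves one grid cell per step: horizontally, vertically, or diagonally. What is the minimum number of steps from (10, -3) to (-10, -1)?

max(|x_i - y_i|) = max(|10 - (-10)|, |-3 - (-1)|) = max(20, 2) = 20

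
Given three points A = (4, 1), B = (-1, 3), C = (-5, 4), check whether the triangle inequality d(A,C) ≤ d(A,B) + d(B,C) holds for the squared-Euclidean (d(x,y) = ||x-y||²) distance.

d(A,B) = 5² + 2² = 29, d(B,C) = 4² + 1² = 17, d(A,C) = 9² + 3² = 90.
d(A,C) = 90 > 29 + 17 = 46. Triangle inequality is VIOLATED. (Squared-Euclidean is not a metric — this is a counterexample.)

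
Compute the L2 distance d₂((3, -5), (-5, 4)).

√(Σ(x_i - y_i)²) = √((3 - (-5))² + (-5 - 4)²)
= √(8² + (-9)²) = √(64 + 81) = √145 ≈ 12.0416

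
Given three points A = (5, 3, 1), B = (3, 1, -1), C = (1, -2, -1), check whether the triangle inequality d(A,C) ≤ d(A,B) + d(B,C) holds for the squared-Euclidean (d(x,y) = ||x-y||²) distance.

d(A,B) = 2² + 2² + 2² = 12, d(B,C) = 2² + 3² + 0² = 13, d(A,C) = 4² + 5² + 2² = 45.
d(A,C) = 45 > 12 + 13 = 25. Triangle inequality is VIOLATED. (Squared-Euclidean is not a metric — this is a counterexample.)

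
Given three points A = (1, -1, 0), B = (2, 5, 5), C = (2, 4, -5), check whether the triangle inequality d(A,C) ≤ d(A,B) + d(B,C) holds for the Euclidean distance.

d(A,B) = √(1² + 6² + 5²) = √62 ≈ 7.874, d(B,C) = √(0² + 1² + 10²) = √101 ≈ 10.0499, d(A,C) = √(1² + 5² + 5²) = √51 ≈ 7.1414.
d(A,C) ≈ 7.1414 ≤ 7.874 + 10.0499 = 17.9239. Triangle inequality is satisfied.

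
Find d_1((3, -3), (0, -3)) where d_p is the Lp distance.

Σ|x_i - y_i| = |3 - 0| + |-3 - (-3)| = 3 + 0 = 3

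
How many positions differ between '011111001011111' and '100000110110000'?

Differing positions: 1, 2, 3, 4, 5, 6, 7, 8, 9, 10, 12, 13, 14, 15. Hamming distance = 14.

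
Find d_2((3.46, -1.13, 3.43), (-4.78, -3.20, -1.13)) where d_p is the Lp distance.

(Σ|x_i - y_i|^2)^(1/2) = (|3.46 - (-4.78)|^2 + |-1.13 - (-3.2)|^2 + |3.43 - (-1.13)|^2)^(1/2)
= (8.24^2 + 2.07^2 + 4.56^2)^(1/2) = (67.8976 + 4.2849 + 20.7936)^(1/2) = (92.9761)^(1/2) ≈ 9.6424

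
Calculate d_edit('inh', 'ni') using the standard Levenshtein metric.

Let D[i][j] be the edit distance between the first i characters of 'inh' and the first j characters of 'ni', with D[i][0] = i, D[0][j] = j, and D[i][j] = D[i-1][j-1] if the characters match, else 1 + min(D[i-1][j], D[i][j-1], D[i-1][j-1]). Filling the table (rows: prefixes of 'inh', columns: prefixes of 'ni'):
     ε  n  i
  ε  0  1  2
  i  1  1  1
  n  2  1  2
  h  3  2  2
The bottom-right entry gives D[3][2] = 2, so no sequence of fewer than 2 edits works. Backtracking through the table gives one optimal edit sequence (2 edits):
  inh → nh (del i @1)
  nh → ni (sub h→i @2)
Edit distance = 2.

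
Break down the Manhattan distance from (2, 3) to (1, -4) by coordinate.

Σ|x_i - y_i| = |2 - 1| + |3 - (-4)| = 1 + 7 = 8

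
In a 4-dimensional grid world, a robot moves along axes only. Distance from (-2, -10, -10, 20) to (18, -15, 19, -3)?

Σ|x_i - y_i| = |-2 - 18| + |-10 - (-15)| + |-10 - 19| + |20 - (-3)| = 20 + 5 + 29 + 23 = 77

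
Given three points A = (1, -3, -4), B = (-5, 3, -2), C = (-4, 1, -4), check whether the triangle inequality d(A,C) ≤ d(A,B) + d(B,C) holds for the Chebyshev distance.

d(A,B) = max(6, 6, 2) = 6, d(B,C) = max(1, 2, 2) = 2, d(A,C) = max(5, 4, 0) = 5.
d(A,C) = 5 ≤ 6 + 2 = 8. Triangle inequality is satisfied.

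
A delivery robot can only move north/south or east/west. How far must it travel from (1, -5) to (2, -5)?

Σ|x_i - y_i| = |1 - 2| + |-5 - (-5)| = 1 + 0 = 1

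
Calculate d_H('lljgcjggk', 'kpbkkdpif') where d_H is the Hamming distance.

Differing positions: 1, 2, 3, 4, 5, 6, 7, 8, 9. Hamming distance = 9.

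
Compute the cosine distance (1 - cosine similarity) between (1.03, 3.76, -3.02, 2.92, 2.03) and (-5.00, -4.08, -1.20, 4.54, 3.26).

With u = (1.03, 3.76, -3.02, 2.92, 2.03), v = (-5.00, -4.08, -1.20, 4.54, 3.26):
u·v = 1.03·(-5) + 3.76·(-4.08) + (-3.02)·(-1.2) + 2.92·4.54 + 2.03·3.26 = (-5.15) + (-15.3408) + 3.624 + 13.2568 + 6.6178 = 3.0078.
|u| = √(1.03² + 3.76² + (-3.02)² + 2.92² + 2.03²) = √(1.0609 + 14.1376 + 9.1204 + 8.5264 + 4.1209) = √36.9662, |v| = √((-5)² + (-4.08)² + (-1.2)² + 4.54² + 3.26²) = √(25 + 16.6464 + 1.44 + 20.6116 + 10.6276) = √74.3256.
cos θ = (u·v)/(|u||v|) = 3.0078/(√36.9662·√74.3256) ≈ 0.0574
Cosine distance = 1 - cos θ ≈ 1 - 0.0574 = 0.9426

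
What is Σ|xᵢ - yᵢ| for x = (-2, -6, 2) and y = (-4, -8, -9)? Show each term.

Σ|x_i - y_i| = |-2 - (-4)| + |-6 - (-8)| + |2 - (-9)| = 2 + 2 + 11 = 15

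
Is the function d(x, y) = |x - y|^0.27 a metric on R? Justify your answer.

Yes. With 0 < p = 0.27 ≤ 1, d(x,y) = |x-y|^0.27 is a metric on R. Non-negativity and symmetry are immediate; |x-y|^0.27 = 0 ⟺ |x-y| = 0 ⟺ x = y. For the triangle inequality, the function t ↦ t^0.27 is subadditive on [0,∞) when p ≤ 1, so |x-z|^0.27 ≤ (|x-y| + |y-z|)^0.27 ≤ |x-y|^0.27 + |y-z|^0.27.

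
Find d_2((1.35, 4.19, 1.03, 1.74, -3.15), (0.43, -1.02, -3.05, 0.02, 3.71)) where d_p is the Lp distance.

(Σ|x_i - y_i|^2)^(1/2) = (|1.35 - 0.43|^2 + |4.19 - (-1.02)|^2 + |1.03 - (-3.05)|^2 + |1.74 - 0.02|^2 + |-3.15 - 3.71|^2)^(1/2)
= (0.92^2 + 5.21^2 + 4.08^2 + 1.72^2 + 6.86^2)^(1/2) = (0.8464 + 27.1441 + 16.6464 + 2.9584 + 47.0596)^(1/2) = (94.6549)^(1/2) ≈ 9.7291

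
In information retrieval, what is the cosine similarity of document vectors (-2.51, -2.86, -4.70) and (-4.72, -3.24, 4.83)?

With u = (-2.51, -2.86, -4.70), v = (-4.72, -3.24, 4.83):
u·v = (-2.51)·(-4.72) + (-2.86)·(-3.24) + (-4.7)·4.83 = 11.8472 + 9.2664 + (-22.701) = -1.5874.
|u| = √((-2.51)² + (-2.86)² + (-4.7)²) = √(6.3001 + 8.1796 + 22.09) = √36.5697, |v| = √((-4.72)² + (-3.24)² + 4.83²) = √(22.2784 + 10.4976 + 23.3289) = √56.1049.
cos θ = (u·v)/(|u||v|) = -1.5874/(√36.5697·√56.1049) ≈ -0.035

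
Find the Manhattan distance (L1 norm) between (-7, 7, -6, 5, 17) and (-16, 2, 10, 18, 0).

Σ|x_i - y_i| = |-7 - (-16)| + |7 - 2| + |-6 - 10| + |5 - 18| + |17 - 0| = 9 + 5 + 16 + 13 + 17 = 60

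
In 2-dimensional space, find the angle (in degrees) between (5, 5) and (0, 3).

With u = (5, 5), v = (0, 3):
u·v = 5·0 + 5·3 = 0 + 15 = 15.
|u| = √(5² + 5²) = √50, |v| = √(0² + 3²) = √9, so |u||v| = √(50·9) = √450.
cos θ = (u·v)/(|u||v|) = 15/√450 ≈ 0.707107
θ = arccos(0.707107) ≈ 45°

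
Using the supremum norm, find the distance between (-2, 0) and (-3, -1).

max(|x_i - y_i|) = max(|-2 - (-3)|, |0 - (-1)|) = max(1, 1) = 1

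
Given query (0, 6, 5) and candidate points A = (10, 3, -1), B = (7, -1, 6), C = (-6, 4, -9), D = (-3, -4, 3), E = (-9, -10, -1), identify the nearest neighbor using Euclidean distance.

Distances: d(A) ≈ 12.0416, d(B) ≈ 9.9499, d(C) ≈ 15.3623, d(D) ≈ 10.6301, d(E) ≈ 19.3132. Nearest: B = (7, -1, 6) with distance 9.9499.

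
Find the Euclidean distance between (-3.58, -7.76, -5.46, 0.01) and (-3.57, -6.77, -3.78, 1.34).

√(Σ(x_i - y_i)²) = √((-3.58 - (-3.57))² + (-7.76 - (-6.77))² + (-5.46 - (-3.78))² + (0.01 - 1.34)²)
= √((-0.01)² + (-0.99)² + (-1.68)² + (-1.33)²) = √(0.0001 + 0.9801 + 2.8224 + 1.7689) = √5.5715 ≈ 2.3604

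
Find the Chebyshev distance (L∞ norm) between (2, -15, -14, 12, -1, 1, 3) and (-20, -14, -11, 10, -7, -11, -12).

max(|x_i - y_i|) = max(|2 - (-20)|, |-15 - (-14)|, |-14 - (-11)|, |12 - 10|, |-1 - (-7)|, |1 - (-11)|, |3 - (-12)|) = max(22, 1, 3, 2, 6, 12, 15) = 22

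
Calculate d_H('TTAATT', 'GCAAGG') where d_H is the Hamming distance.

Differing positions: 1, 2, 5, 6. Hamming distance = 4.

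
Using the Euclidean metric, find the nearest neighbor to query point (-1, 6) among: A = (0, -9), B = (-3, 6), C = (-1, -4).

Distances: d(A) ≈ 15.0333, d(B) = 2, d(C) = 10. Nearest: B = (-3, 6) with distance 2.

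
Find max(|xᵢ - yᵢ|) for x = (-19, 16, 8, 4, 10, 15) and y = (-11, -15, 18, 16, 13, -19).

max(|x_i - y_i|) = max(|-19 - (-11)|, |16 - (-15)|, |8 - 18|, |4 - 16|, |10 - 13|, |15 - (-19)|) = max(8, 31, 10, 12, 3, 34) = 34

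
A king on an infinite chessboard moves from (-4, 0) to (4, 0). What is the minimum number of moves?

max(|x_i - y_i|) = max(|-4 - 4|, |0 - 0|) = max(8, 0) = 8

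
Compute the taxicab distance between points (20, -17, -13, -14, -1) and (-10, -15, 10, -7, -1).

Σ|x_i - y_i| = |20 - (-10)| + |-17 - (-15)| + |-13 - 10| + |-14 - (-7)| + |-1 - (-1)| = 30 + 2 + 23 + 7 + 0 = 62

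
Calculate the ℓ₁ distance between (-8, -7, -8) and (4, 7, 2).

Σ|x_i - y_i| = |-8 - 4| + |-7 - 7| + |-8 - 2| = 12 + 14 + 10 = 36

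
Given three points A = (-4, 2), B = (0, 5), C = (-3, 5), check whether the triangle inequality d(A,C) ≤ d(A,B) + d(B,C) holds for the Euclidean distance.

d(A,B) = √(4² + 3²) = √25 = 5, d(B,C) = √(3² + 0²) = √9 = 3, d(A,C) = √(1² + 3²) = √10 ≈ 3.1623.
d(A,C) ≈ 3.1623 ≤ 5 + 3 = 8. Triangle inequality is satisfied.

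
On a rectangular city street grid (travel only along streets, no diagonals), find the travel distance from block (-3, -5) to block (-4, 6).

Σ|x_i - y_i| = |-3 - (-4)| + |-5 - 6| = 1 + 11 = 12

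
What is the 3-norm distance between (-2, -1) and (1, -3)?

(Σ|x_i - y_i|^3)^(1/3) = (|-2 - 1|^3 + |-1 - (-3)|^3)^(1/3)
= (3^3 + 2^3)^(1/3) = (27 + 8)^(1/3) = (35)^(1/3) ≈ 3.2711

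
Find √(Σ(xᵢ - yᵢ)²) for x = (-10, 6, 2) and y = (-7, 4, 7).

√(Σ(x_i - y_i)²) = √((-10 - (-7))² + (6 - 4)² + (2 - 7)²)
= √((-3)² + 2² + (-5)²) = √(9 + 4 + 25) = √38 ≈ 6.1644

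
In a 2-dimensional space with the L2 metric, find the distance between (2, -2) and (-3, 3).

(Σ|x_i - y_i|^2)^(1/2) = (|2 - (-3)|^2 + |-2 - 3|^2)^(1/2)
= (5^2 + 5^2)^(1/2) = (25 + 25)^(1/2) = (50)^(1/2) ≈ 7.0711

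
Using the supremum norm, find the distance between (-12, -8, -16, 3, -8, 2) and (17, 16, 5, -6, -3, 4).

max(|x_i - y_i|) = max(|-12 - 17|, |-8 - 16|, |-16 - 5|, |3 - (-6)|, |-8 - (-3)|, |2 - 4|) = max(29, 24, 21, 9, 5, 2) = 29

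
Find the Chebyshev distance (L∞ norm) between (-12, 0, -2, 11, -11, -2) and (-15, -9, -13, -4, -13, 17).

max(|x_i - y_i|) = max(|-12 - (-15)|, |0 - (-9)|, |-2 - (-13)|, |11 - (-4)|, |-11 - (-13)|, |-2 - 17|) = max(3, 9, 11, 15, 2, 19) = 19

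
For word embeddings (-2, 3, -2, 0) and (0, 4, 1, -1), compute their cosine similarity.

With u = (-2, 3, -2, 0), v = (0, 4, 1, -1):
u·v = (-2)·0 + 3·4 + (-2)·1 + 0·(-1) = 0 + 12 + (-2) + 0 = 10.
|u| = √((-2)² + 3² + (-2)² + 0²) = √17, |v| = √(0² + 4² + 1² + (-1)²) = √18, so |u||v| = √(17·18) = √306.
cos θ = (u·v)/(|u||v|) = 10/√306 ≈ 0.5717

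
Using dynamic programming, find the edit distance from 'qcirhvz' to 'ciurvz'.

Let D[i][j] be the edit distance between the first i characters of 'qcirhvz' and the first j characters of 'ciurvz', with D[i][0] = i, D[0][j] = j, and D[i][j] = D[i-1][j-1] if the characters match, else 1 + min(D[i-1][j], D[i][j-1], D[i-1][j-1]). Filling the table (rows: prefixes of 'qcirhvz', columns: prefixes of 'ciurvz'):
     ε  c  i  u  r  v  z
  ε  0  1  2  3  4  5  6
  q  1  1  2  3  4  5  6
  c  2  1  2  3  4  5  6
  i  3  2  1  2  3  4  5
  r  4  3  2  2  2  3  4
  h  5  4  3  3  3  3  4
  v  6  5  4  4  4  3  4
  z  7  6  5  5  5  4  3
The bottom-right entry gives D[7][6] = 3, so no sequence of fewer than 3 edits works. Backtracking through the table gives one optimal edit sequence (3 edits):
  qcirhvz → cirhvz (del q @1)
  cirhvz → ciuhvz (sub r→u @3)
  ciuhvz → ciurvz (sub h→r @4)
Edit distance = 3.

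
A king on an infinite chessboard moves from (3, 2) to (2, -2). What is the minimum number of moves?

max(|x_i - y_i|) = max(|3 - 2|, |2 - (-2)|) = max(1, 4) = 4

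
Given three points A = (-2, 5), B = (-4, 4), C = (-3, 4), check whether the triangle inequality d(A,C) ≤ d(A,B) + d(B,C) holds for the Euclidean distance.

d(A,B) = √(2² + 1²) = √5 ≈ 2.2361, d(B,C) = √(1² + 0²) = √1 = 1, d(A,C) = √(1² + 1²) = √2 ≈ 1.4142.
d(A,C) ≈ 1.4142 ≤ 2.2361 + 1 = 3.2361. Triangle inequality is satisfied.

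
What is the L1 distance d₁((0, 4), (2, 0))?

Σ|x_i - y_i| = |0 - 2| + |4 - 0| = 2 + 4 = 6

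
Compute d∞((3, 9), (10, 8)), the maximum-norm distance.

max(|x_i - y_i|) = max(|3 - 10|, |9 - 8|) = max(7, 1) = 7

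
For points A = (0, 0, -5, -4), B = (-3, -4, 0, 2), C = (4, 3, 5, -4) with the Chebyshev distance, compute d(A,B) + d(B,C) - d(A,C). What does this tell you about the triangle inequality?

d(A,B) = max(3, 4, 5, 6) = 6, d(B,C) = max(7, 7, 5, 6) = 7, d(A,C) = max(4, 3, 10, 0) = 10.
d(A,B) + d(B,C) - d(A,C) = 6 + 7 - 10 = 13 - 10 = 3. This is ≥ 0, so the triangle inequality holds for these points.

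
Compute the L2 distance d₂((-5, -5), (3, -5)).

√(Σ(x_i - y_i)²) = √((-5 - 3)² + (-5 - (-5))²)
= √((-8)² + 0²) = √(64 + 0) = √64 = 8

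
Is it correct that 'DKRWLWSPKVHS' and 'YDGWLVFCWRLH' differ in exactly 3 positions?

Differing positions: 1, 2, 3, 6, 7, 8, 9, 10, 11, 12. Hamming distance = 10, so the claim that d_H = 3 is false.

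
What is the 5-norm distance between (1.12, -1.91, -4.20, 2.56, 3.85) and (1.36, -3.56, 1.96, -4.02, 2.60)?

(Σ|x_i - y_i|^5)^(1/5) = (|1.12 - 1.36|^5 + |-1.91 - (-3.56)|^5 + |-4.2 - 1.96|^5 + |2.56 - (-4.02)|^5 + |3.85 - 2.6|^5)^(1/5)
= (0.24^5 + 1.65^5 + 6.16^5 + 6.58^5 + 1.25^5)^(1/5) ≈ (0.0008 + 12.2298 + 8869.5903 + 12334.7249 + 3.0518)^(1/5) = (21219.5976)^(1/5) ≈ 7.3341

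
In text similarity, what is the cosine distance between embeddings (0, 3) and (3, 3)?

With u = (0, 3), v = (3, 3):
u·v = 0·3 + 3·3 = 0 + 9 = 9.
|u| = √(0² + 3²) = √9, |v| = √(3² + 3²) = √18, so |u||v| = √(9·18) = √162.
cos θ = (u·v)/(|u||v|) = 9/√162 ≈ 0.7071
Cosine distance = 1 - cos θ ≈ 1 - 0.7071 = 0.2929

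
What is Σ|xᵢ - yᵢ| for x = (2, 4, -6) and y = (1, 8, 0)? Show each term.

Σ|x_i - y_i| = |2 - 1| + |4 - 8| + |-6 - 0| = 1 + 4 + 6 = 11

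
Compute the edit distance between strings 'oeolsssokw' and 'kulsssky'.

Let D[i][j] be the edit distance between the first i characters of 'oeolsssokw' and the first j characters of 'kulsssky', with D[i][0] = i, D[0][j] = j, and D[i][j] = D[i-1][j-1] if the characters match, else 1 + min(D[i-1][j], D[i][j-1], D[i-1][j-1]). Filling the table (rows: prefixes of 'oeolsssokw', columns: prefixes of 'kulsssky'):
     ε  k  u  l  s  s  s  k  y
  ε  0  1  2  3  4  5  6  7  8
  o  1  1  2  3  4  5  6  7  8
  e  2  2  2  3  4  5  6  7  8
  o  3  3  3  3  4  5  6  7  8
  l  4  4  4  3  4  5  6  7  8
  s  5  5  5  4  3  4  5  6  7
  s  6  6  6  5  4  3  4  5  6
  s  7  7  7  6  5  4  3  4  5
  o  8  8  8  7  6  5  4  4  5
  k  9  8  9  8  7  6  5  4  5
  w 10  9  9  9  8  7  6  5  5
The bottom-right entry gives D[10][8] = 5, so no sequence of fewer than 5 edits works. Backtracking through the table gives one optimal edit sequence (5 edits):
  oeolsssokw → eolsssokw (del o @1)
  eolsssokw → kolsssokw (sub e→k @1)
  kolsssokw → kulsssokw (sub o→u @2)
  kulsssokw → kulssskw (del o @7)
  kulssskw → kulsssky (sub w→y @8)
Edit distance = 5.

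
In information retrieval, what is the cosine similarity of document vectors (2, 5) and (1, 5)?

With u = (2, 5), v = (1, 5):
u·v = 2·1 + 5·5 = 2 + 25 = 27.
|u| = √(2² + 5²) = √29, |v| = √(1² + 5²) = √26, so |u||v| = √(29·26) = √754.
cos θ = (u·v)/(|u||v|) = 27/√754 ≈ 0.9833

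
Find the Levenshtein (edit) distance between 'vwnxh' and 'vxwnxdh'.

Let D[i][j] be the edit distance between the first i characters of 'vwnxh' and the first j characters of 'vxwnxdh', with D[i][0] = i, D[0][j] = j, and D[i][j] = D[i-1][j-1] if the characters match, else 1 + min(D[i-1][j], D[i][j-1], D[i-1][j-1]). Filling the table (rows: prefixes of 'vwnxh', columns: prefixes of 'vxwnxdh'):
     ε  v  x  w  n  x  d  h
  ε  0  1  2  3  4  5  6  7
  v  1  0  1  2  3  4  5  6
  w  2  1  1  1  2  3  4  5
  n  3  2  2  2  1  2  3  4
  x  4  3  2  3  2  1  2  3
  h  5  4  3  3  3  2  2  2
The bottom-right entry gives D[5][7] = 2, so no sequence of fewer than 2 edits works. Backtracking through the table gives one optimal edit sequence (2 edits):
  vwnxh → vxwnxh (ins x @2)
  vxwnxh → vxwnxdh (ins d @6)
Edit distance = 2.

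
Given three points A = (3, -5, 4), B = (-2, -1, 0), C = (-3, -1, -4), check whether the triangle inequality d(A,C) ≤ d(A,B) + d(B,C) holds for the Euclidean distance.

d(A,B) = √(5² + 4² + 4²) = √57 ≈ 7.5498, d(B,C) = √(1² + 0² + 4²) = √17 ≈ 4.1231, d(A,C) = √(6² + 4² + 8²) = √116 ≈ 10.7703.
d(A,C) ≈ 10.7703 ≤ 7.5498 + 4.1231 = 11.6729. Triangle inequality is satisfied.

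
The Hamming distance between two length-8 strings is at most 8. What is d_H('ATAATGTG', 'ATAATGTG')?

Differing positions: none. Hamming distance = 0. The maximum possible Hamming distance for length-8 strings is 8, so d_H/8 = 0/8 = 0.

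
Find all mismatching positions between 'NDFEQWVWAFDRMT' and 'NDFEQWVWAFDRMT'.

Differing positions: none. Hamming distance = 0.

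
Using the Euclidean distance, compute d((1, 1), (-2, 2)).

(Σ|x_i - y_i|^2)^(1/2) = (|1 - (-2)|^2 + |1 - 2|^2)^(1/2)
= (3^2 + 1^2)^(1/2) = (9 + 1)^(1/2) = (10)^(1/2) ≈ 3.1623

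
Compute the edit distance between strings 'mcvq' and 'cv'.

Let D[i][j] be the edit distance between the first i characters of 'mcvq' and the first j characters of 'cv', with D[i][0] = i, D[0][j] = j, and D[i][j] = D[i-1][j-1] if the characters match, else 1 + min(D[i-1][j], D[i][j-1], D[i-1][j-1]). Filling the table (rows: prefixes of 'mcvq', columns: prefixes of 'cv'):
     ε  c  v
  ε  0  1  2
  m  1  1  2
  c  2  1  2
  v  3  2  1
  q  4  3  2
The bottom-right entry gives D[4][2] = 2, so no sequence of fewer than 2 edits works. Backtracking through the table gives one optimal edit sequence (2 edits):
  mcvq → cvq (del m @1)
  cvq → cv (del q @3)
Edit distance = 2.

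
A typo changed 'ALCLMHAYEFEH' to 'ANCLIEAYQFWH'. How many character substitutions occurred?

Differing positions: 2, 5, 6, 9, 11. Hamming distance = 5.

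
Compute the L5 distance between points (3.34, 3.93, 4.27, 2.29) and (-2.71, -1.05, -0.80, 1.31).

(Σ|x_i - y_i|^5)^(1/5) = (|3.34 - (-2.71)|^5 + |3.93 - (-1.05)|^5 + |4.27 - (-0.8)|^5 + |2.29 - 1.31|^5)^(1/5)
= (6.05^5 + 4.98^5 + 5.07^5 + 0.98^5)^(1/5) ≈ (8105.4452 + 3062.998 + 3349.9614 + 0.9039)^(1/5) = (14519.3085)^(1/5) ≈ 6.7981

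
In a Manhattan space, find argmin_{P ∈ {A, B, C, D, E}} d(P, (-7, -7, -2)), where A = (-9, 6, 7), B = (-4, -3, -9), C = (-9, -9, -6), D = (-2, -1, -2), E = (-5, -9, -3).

Distances: d(A) = 24, d(B) = 14, d(C) = 8, d(D) = 11, d(E) = 5. Nearest: E = (-5, -9, -3) with distance 5.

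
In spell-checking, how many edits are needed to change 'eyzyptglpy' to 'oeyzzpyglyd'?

Let D[i][j] be the edit distance between the first i characters of 'eyzyptglpy' and the first j characters of 'oeyzzpyglyd', with D[i][0] = i, D[0][j] = j, and D[i][j] = D[i-1][j-1] if the characters match, else 1 + min(D[i-1][j], D[i][j-1], D[i-1][j-1]). Filling the table (rows: prefixes of 'eyzyptglpy', columns: prefixes of 'oeyzzpyglyd'):
     ε  o  e  y  z  z  p  y  g  l  y  d
  ε  0  1  2  3  4  5  6  7  8  9 10 11
  e  1  1  1  2  3  4  5  6  7  8  9 10
  y  2  2  2  1  2  3  4  5  6  7  8  9
  z  3  3  3  2  1  2  3  4  5  6  7  8
  y  4  4  4  3  2  2  3  3  4  5  6  7
  p  5  5  5  4  3  3  2  3  4  5  6  7
  t  6  6  6  5  4  4  3  3  4  5  6  7
  g  7  7  7  6  5  5  4  4  3  4  5  6
  l  8  8  8  7  6  6  5  5  4  3  4  5
  p  9  9  9  8  7  7  6  6  5  4  4  5
  y 10 10 10  9  8  8  7  6  6  5  4  5
The bottom-right entry gives D[10][11] = 5, so no sequence of fewer than 5 edits works. Backtracking through the table gives one optimal edit sequence (5 edits):
  eyzyptglpy → oeyzyptglpy (ins o @1)
  oeyzyptglpy → oeyzzptglpy (sub y→z @5)
  oeyzzptglpy → oeyzzpyglpy (sub t→y @7)
  oeyzzpyglpy → oeyzzpyglyy (sub p→y @10)
  oeyzzpyglyy → oeyzzpyglyd (sub y→d @11)
Edit distance = 5.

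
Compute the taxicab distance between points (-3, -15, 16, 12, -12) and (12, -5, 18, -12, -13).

Σ|x_i - y_i| = |-3 - 12| + |-15 - (-5)| + |16 - 18| + |12 - (-12)| + |-12 - (-13)| = 15 + 10 + 2 + 24 + 1 = 52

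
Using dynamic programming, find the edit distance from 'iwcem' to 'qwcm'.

Let D[i][j] be the edit distance between the first i characters of 'iwcem' and the first j characters of 'qwcm', with D[i][0] = i, D[0][j] = j, and D[i][j] = D[i-1][j-1] if the characters match, else 1 + min(D[i-1][j], D[i][j-1], D[i-1][j-1]). Filling the table (rows: prefixes of 'iwcem', columns: prefixes of 'qwcm'):
     ε  q  w  c  m
  ε  0  1  2  3  4
  i  1  1  2  3  4
  w  2  2  1  2  3
  c  3  3  2  1  2
  e  4  4  3  2  2
  m  5  5  4  3  2
The bottom-right entry gives D[5][4] = 2, so no sequence of fewer than 2 edits works. Backtracking through the table gives one optimal edit sequence (2 edits):
  iwcem → qwcem (sub i→q @1)
  qwcem → qwcm (del e @4)
Edit distance = 2.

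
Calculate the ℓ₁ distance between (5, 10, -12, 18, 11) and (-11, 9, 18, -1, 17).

Σ|x_i - y_i| = |5 - (-11)| + |10 - 9| + |-12 - 18| + |18 - (-1)| + |11 - 17| = 16 + 1 + 30 + 19 + 6 = 72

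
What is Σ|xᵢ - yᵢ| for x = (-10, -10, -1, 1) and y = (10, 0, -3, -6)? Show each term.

Σ|x_i - y_i| = |-10 - 10| + |-10 - 0| + |-1 - (-3)| + |1 - (-6)| = 20 + 10 + 2 + 7 = 39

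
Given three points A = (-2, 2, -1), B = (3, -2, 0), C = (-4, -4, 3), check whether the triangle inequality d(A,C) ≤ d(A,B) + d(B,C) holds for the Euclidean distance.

d(A,B) = √(5² + 4² + 1²) = √42 ≈ 6.4807, d(B,C) = √(7² + 2² + 3²) = √62 ≈ 7.874, d(A,C) = √(2² + 6² + 4²) = √56 ≈ 7.4833.
d(A,C) ≈ 7.4833 ≤ 6.4807 + 7.874 = 14.3547. Triangle inequality is satisfied.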